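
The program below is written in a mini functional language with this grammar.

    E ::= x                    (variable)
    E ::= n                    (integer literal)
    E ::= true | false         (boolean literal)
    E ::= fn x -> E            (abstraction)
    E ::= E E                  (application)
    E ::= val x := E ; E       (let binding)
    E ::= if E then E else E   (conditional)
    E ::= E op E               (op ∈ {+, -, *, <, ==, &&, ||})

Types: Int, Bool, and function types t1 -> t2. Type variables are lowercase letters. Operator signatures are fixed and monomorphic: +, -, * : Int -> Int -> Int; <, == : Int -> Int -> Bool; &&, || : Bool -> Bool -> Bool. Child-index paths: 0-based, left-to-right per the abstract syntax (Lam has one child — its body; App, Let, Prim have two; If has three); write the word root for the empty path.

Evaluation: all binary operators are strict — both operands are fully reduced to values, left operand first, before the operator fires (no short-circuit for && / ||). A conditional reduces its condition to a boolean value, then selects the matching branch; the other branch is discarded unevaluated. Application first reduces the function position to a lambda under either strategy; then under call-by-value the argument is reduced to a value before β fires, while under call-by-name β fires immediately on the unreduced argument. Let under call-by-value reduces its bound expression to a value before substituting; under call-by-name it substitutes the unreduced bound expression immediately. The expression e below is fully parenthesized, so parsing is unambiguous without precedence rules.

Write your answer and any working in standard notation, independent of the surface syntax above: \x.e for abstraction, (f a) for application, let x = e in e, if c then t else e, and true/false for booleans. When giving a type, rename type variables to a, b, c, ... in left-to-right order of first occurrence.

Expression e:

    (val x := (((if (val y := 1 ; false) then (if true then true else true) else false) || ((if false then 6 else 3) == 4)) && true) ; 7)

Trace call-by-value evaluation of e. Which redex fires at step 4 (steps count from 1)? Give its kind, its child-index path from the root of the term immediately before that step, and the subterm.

Answer: delta at 0.0.1 : (3 == 4)

Trace:
step 0: (let x = (((if (let y = 1 in false) then (if true then true else true) else false) || ((if false then 6 else 3) == 4)) && true) in 7)
step 1: [let@0.0.0.0] (let x = (((if false then (if true then true else true) else false) || ((if false then 6 else 3) == 4)) && true) in 7)
step 2: [if@0.0.0] (let x = ((false || ((if false then 6 else 3) == 4)) && true) in 7)
step 3: [if@0.0.1.0] (let x = ((false || (3 == 4)) && true) in 7)
step 4: [delta@0.0.1] (let x = ((false || false) && true) in 7)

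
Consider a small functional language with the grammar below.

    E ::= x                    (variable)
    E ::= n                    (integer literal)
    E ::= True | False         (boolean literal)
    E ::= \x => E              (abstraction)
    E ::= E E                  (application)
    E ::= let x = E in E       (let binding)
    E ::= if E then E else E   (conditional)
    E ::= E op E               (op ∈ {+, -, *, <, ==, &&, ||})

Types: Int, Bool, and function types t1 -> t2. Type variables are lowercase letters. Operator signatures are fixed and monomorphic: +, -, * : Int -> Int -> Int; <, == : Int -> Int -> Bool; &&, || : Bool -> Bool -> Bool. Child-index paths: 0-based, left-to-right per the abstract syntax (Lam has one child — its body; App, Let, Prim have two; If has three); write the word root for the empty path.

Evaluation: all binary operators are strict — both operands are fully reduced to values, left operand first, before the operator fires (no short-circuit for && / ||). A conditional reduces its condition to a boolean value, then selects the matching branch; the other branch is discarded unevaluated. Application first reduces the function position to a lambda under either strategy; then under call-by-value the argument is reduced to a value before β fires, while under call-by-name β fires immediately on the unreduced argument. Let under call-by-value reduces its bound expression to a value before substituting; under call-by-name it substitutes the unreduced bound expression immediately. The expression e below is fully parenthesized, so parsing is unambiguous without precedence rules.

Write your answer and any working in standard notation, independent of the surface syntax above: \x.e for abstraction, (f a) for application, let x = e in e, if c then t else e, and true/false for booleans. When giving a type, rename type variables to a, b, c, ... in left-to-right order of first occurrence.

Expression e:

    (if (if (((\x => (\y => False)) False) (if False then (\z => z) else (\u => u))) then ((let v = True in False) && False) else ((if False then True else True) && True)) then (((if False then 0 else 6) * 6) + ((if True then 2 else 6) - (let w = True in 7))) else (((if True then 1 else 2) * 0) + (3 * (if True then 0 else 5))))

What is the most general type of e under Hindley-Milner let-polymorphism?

Answer: Int

Trace:
\y._ : b -> Bool
\x._ : a -> b -> Bool
  unify a -> b -> Bool ~ Bool -> c
  unify a ~ Bool
  unify b -> Bool ~ c
_ _ : b -> Bool
  unify Bool ~ Bool
z : d
\z._ : d -> d
u : e
\u._ : e -> e
  unify d -> d ~ e -> e
  unify d ~ e
  unify e ~ e
  unify b -> Bool ~ (e -> e) -> f
  unify b ~ e -> e
  unify Bool ~ f
_ _ : Bool
  unify Bool ~ Bool
let v : Bool
  unify Bool ~ Bool
  unify Bool ~ Bool
  unify Bool ~ Bool
  unify Bool ~ Bool
  unify Bool ~ Bool
  unify Bool ~ Bool
  unify Bool ~ Bool
  unify Bool ~ Bool
  unify Bool ~ Bool
  unify Int ~ Int
  unify Int ~ Int
  unify Int ~ Int
  unify Int ~ Int
  unify Bool ~ Bool
  unify Int ~ Int
  unify Int ~ Int
let w : Bool
  unify Int ~ Int
  unify Int ~ Int
  unify Bool ~ Bool
  unify Int ~ Int
  unify Int ~ Int
  unify Int ~ Int
  unify Int ~ Int
  unify Int ~ Int
  unify Bool ~ Bool
  unify Int ~ Int
  unify Int ~ Int
  unify Int ~ Int
  unify Int ~ Int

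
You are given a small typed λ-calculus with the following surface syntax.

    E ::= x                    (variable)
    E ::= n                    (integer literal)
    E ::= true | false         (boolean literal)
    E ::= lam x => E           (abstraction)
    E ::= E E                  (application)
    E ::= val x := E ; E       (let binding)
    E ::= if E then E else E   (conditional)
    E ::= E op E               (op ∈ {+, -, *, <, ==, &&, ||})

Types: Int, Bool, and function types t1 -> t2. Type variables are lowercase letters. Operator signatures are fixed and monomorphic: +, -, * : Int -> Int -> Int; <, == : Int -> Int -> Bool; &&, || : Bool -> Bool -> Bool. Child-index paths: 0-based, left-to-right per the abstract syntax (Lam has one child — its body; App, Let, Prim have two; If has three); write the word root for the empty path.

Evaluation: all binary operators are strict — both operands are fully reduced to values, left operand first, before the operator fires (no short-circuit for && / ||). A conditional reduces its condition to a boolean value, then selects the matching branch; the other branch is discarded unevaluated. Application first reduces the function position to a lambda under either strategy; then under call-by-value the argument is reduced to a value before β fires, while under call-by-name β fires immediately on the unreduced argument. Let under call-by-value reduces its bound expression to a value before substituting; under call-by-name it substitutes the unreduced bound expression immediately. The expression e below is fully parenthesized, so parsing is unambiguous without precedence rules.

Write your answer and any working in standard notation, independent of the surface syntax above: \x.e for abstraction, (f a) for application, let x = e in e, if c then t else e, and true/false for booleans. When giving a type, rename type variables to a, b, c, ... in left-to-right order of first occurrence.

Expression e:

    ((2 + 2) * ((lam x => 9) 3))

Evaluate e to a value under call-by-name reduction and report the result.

Derivation:
step 0: ((2 + 2) * ((\x.9) 3))
step 1: [delta@0] (4 * ((\x.9) 3))
step 2: [beta@1] (4 * 9)
step 3: [delta@root] 36

Answer: 36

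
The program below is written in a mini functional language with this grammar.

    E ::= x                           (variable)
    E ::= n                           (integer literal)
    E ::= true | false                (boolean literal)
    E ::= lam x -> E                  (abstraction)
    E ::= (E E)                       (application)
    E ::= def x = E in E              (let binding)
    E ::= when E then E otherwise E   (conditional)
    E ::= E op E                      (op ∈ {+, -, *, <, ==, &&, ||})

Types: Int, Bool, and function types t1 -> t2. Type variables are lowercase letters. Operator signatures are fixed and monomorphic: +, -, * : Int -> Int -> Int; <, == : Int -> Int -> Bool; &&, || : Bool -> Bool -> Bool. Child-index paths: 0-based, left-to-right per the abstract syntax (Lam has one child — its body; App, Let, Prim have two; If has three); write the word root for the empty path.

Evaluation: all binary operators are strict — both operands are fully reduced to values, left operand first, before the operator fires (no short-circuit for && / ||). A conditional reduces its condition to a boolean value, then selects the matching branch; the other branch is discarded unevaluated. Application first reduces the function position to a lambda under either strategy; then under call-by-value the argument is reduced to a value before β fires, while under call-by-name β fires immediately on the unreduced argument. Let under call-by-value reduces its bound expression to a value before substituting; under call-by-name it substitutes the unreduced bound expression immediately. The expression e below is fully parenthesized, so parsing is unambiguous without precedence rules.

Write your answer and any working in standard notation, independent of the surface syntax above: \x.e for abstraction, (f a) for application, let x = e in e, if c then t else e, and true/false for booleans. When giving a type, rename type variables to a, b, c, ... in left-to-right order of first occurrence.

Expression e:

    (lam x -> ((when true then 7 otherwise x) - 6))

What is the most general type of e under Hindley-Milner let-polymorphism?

Answer: Int -> Int

Trace:
  unify Bool ~ Bool
x : a
  unify Int ~ a
  unify Int ~ Int
  unify Int ~ Int
\x._ : Int -> Int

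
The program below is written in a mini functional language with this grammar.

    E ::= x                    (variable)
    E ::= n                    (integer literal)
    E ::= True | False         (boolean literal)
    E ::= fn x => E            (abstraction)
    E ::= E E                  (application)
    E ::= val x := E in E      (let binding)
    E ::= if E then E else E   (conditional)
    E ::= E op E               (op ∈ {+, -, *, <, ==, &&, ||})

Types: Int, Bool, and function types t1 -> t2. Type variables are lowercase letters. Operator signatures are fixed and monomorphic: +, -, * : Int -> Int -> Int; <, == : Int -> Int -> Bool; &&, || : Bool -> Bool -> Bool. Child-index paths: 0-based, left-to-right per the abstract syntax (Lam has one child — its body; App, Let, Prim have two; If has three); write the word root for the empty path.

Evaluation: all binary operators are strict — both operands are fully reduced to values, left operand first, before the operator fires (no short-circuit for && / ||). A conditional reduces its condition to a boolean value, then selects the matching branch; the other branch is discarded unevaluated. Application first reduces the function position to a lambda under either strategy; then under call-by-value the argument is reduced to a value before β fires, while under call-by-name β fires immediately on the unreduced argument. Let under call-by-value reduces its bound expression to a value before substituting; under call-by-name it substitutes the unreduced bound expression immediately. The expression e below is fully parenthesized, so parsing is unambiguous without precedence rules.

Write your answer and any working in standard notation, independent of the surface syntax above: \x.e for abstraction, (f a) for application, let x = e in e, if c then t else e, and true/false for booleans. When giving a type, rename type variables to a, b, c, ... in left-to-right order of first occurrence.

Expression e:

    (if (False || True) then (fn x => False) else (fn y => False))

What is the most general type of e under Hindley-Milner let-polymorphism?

Derivation:
  unify Bool ~ Bool
  unify Bool ~ Bool
  unify Bool ~ Bool
\x._ : a -> Bool
\y._ : b -> Bool
  unify a -> Bool ~ b -> Bool
  unify a ~ b
  unify Bool ~ Bool

Answer: a -> Bool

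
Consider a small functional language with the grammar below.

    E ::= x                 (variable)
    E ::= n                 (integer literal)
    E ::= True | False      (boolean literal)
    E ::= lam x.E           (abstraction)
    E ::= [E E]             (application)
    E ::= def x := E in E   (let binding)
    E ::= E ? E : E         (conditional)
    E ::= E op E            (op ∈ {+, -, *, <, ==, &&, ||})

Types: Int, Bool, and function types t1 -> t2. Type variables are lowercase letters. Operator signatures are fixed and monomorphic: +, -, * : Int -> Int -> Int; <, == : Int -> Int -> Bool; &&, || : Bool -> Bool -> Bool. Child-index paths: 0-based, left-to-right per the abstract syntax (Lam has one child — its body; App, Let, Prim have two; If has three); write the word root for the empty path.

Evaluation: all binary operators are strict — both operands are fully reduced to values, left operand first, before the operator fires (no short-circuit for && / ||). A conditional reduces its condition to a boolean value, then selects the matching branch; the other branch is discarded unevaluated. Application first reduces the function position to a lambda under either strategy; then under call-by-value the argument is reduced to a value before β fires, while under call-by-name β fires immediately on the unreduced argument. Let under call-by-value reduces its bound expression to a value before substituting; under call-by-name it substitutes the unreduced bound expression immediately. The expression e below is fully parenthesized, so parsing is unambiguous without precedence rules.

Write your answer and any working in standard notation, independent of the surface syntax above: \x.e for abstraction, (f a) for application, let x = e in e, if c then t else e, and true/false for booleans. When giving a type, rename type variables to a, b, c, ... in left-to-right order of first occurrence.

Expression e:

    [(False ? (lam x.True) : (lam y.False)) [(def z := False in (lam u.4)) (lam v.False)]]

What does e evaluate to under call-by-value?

Trace:
step 0: ((if false then (\x.true) else (\y.false)) ((let z = false in (\u.4)) (\v.false)))
step 1: [if@0] ((\y.false) ((let z = false in (\u.4)) (\v.false)))
step 2: [let@1.0] ((\y.false) ((\u.4) (\v.false)))
step 3: [beta@1] ((\y.false) 4)
step 4: [beta@root] false

Answer: false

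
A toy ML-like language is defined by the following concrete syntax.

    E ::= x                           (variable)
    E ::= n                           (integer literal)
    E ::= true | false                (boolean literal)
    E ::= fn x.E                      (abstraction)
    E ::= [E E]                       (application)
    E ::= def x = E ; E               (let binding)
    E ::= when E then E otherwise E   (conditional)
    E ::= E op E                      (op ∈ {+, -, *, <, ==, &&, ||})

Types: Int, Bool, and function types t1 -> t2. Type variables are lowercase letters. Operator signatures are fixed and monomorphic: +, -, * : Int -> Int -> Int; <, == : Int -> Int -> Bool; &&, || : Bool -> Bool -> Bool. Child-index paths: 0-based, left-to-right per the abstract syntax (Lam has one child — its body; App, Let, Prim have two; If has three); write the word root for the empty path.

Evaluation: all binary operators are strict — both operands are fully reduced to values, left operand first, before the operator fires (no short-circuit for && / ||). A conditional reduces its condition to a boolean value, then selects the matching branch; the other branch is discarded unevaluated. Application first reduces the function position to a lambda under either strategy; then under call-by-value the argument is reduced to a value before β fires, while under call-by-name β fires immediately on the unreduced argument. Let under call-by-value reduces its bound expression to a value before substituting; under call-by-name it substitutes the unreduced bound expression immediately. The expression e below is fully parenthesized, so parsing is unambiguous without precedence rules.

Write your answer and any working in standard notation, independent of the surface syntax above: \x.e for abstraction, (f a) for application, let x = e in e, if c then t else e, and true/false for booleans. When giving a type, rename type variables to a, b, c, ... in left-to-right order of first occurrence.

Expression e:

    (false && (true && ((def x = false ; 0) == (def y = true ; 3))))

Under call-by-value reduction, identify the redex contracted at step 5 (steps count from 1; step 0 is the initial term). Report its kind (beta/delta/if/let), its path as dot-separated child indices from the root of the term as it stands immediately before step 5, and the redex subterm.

Derivation:
step 0: (false && (true && ((let x = false in 0) == (let y = true in 3))))
step 1: [let@1.1.0] (false && (true && (0 == (let y = true in 3))))
step 2: [let@1.1.1] (false && (true && (0 == 3)))
step 3: [delta@1.1] (false && (true && false))
step 4: [delta@1] (false && false)
step 5: [delta@root] false

Answer: delta at root : (false && false)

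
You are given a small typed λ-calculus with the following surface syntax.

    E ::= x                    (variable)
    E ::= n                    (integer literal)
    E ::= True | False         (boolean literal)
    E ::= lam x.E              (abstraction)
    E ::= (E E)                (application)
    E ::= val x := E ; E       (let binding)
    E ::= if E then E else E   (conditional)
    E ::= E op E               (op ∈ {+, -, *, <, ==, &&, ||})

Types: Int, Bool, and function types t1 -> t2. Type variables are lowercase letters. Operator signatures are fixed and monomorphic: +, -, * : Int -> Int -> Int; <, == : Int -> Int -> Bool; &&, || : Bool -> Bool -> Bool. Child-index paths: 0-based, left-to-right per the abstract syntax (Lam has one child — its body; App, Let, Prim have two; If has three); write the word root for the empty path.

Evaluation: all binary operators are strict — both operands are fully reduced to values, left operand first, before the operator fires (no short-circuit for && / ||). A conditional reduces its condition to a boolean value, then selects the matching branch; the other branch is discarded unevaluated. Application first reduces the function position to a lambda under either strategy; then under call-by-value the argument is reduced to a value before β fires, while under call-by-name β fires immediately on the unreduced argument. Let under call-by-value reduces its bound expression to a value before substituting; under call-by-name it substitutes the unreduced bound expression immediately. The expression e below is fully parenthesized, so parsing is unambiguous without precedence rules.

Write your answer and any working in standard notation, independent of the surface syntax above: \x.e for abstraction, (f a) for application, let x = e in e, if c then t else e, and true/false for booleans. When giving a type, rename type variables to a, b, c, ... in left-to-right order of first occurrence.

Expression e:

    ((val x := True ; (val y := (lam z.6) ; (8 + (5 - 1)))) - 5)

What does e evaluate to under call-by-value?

Answer: 7

Derivation:
step 0: ((let x = true in (let y = (\z.6) in (8 + (5 - 1)))) - 5)
step 1: [let@0] ((let y = (\z.6) in (8 + (5 - 1))) - 5)
step 2: [let@0] ((8 + (5 - 1)) - 5)
step 3: [delta@0.1] ((8 + 4) - 5)
step 4: [delta@0] (12 - 5)
step 5: [delta@root] 7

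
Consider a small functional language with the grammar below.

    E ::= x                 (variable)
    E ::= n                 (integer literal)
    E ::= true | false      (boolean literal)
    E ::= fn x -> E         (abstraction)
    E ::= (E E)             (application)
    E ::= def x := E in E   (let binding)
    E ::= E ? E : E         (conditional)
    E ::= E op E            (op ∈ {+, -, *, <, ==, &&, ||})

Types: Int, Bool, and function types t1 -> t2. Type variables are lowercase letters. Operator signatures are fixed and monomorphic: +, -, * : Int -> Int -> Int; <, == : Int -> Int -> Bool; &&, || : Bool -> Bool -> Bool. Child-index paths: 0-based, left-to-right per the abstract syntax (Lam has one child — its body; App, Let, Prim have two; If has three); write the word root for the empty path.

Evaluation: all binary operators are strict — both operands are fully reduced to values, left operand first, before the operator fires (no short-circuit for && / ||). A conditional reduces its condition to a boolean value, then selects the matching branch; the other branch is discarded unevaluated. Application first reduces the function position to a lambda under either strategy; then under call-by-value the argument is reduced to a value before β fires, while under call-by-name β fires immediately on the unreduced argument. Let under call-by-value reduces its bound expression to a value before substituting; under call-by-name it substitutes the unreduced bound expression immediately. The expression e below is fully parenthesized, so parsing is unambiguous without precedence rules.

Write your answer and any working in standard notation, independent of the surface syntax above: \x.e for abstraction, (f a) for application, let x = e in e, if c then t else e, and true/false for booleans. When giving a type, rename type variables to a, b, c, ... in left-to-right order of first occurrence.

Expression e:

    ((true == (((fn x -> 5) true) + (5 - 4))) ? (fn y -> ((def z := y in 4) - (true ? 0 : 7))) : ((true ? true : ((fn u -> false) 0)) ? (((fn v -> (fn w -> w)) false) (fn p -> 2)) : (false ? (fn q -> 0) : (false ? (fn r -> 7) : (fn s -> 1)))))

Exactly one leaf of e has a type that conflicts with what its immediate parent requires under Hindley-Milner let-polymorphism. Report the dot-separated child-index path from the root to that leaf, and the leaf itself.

Derivation:
  unify Bool ~ Int
  FAIL: mismatch Bool ~ Int

Answer: 0.0 : true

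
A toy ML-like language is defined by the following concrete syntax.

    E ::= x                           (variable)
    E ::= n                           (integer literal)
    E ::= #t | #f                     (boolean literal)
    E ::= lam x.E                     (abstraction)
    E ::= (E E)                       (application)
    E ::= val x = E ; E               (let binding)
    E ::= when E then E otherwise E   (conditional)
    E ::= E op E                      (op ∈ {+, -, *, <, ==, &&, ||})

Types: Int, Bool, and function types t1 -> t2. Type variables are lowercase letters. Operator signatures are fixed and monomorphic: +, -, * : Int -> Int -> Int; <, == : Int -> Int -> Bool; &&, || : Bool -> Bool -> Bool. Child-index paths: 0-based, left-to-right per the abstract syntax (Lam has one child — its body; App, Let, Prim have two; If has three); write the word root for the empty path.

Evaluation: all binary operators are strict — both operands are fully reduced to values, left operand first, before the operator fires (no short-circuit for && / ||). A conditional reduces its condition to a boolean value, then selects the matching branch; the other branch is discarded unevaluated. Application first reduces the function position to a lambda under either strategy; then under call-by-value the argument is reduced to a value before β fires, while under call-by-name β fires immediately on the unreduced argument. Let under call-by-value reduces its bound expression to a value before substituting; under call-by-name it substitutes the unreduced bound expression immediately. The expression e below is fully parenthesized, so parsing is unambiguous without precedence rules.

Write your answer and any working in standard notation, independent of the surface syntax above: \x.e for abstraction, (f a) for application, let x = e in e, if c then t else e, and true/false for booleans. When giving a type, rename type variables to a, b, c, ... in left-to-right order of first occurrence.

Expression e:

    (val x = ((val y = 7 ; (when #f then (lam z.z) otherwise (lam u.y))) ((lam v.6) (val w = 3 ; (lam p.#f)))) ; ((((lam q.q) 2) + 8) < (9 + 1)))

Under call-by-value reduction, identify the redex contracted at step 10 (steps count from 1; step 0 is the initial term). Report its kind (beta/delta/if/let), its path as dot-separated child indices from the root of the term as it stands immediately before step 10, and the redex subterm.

Answer: delta at root : (10 < 10)

Working:
step 0: (let x = ((let y = 7 in (if false then (\z.z) else (\u.y))) ((\v.6) (let w = 3 in (\p.false)))) in ((((\q.q) 2) + 8) < (9 + 1)))
step 1: [let@0.0] (let x = ((if false then (\z.z) else (\u.7)) ((\v.6) (let w = 3 in (\p.false)))) in ((((\q.q) 2) + 8) < (9 + 1)))
step 2: [if@0.0] (let x = ((\u.7) ((\v.6) (let w = 3 in (\p.false)))) in ((((\q.q) 2) + 8) < (9 + 1)))
step 3: [let@0.1.1] (let x = ((\u.7) ((\v.6) (\p.false))) in ((((\q.q) 2) + 8) < (9 + 1)))
step 4: [beta@0.1] (let x = ((\u.7) 6) in ((((\q.q) 2) + 8) < (9 + 1)))
step 5: [beta@0] (let x = 7 in ((((\q.q) 2) + 8) < (9 + 1)))
step 6: [let@root] ((((\q.q) 2) + 8) < (9 + 1))
step 7: [beta@0.0] ((2 + 8) < (9 + 1))
step 8: [delta@0] (10 < (9 + 1))
step 9: [delta@1] (10 < 10)
step 10: [delta@root] false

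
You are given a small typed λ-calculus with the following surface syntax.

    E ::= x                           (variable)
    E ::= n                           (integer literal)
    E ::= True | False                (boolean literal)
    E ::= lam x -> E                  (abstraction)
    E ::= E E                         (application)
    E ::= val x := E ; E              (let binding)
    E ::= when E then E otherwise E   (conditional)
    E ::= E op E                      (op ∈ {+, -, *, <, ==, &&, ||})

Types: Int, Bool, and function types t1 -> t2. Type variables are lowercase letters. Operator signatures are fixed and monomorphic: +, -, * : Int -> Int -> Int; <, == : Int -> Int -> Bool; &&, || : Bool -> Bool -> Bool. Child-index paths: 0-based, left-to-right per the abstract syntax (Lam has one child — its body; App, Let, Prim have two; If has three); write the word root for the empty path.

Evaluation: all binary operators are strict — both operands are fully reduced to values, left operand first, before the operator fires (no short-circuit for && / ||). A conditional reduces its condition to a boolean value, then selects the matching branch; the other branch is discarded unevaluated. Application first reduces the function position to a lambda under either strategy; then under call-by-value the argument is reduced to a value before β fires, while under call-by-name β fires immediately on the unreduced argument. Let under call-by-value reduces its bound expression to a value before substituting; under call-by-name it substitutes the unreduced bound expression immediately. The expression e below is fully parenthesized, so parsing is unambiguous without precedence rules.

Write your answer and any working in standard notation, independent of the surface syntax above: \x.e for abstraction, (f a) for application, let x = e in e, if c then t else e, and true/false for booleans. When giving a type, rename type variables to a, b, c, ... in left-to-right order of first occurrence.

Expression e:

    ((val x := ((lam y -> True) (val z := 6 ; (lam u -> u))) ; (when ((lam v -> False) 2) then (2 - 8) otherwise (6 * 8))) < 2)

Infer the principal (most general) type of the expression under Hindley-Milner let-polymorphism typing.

Answer: Bool

Derivation:
\y._ : a -> Bool
let z : Int
u : b
\u._ : b -> b
  unify a -> Bool ~ (b -> b) -> c
  unify a ~ b -> b
  unify Bool ~ c
_ _ : Bool
let x : Bool
\v._ : d -> Bool
  unify d -> Bool ~ Int -> e
  unify d ~ Int
  unify Bool ~ e
_ _ : Bool
  unify Bool ~ Bool
  unify Int ~ Int
  unify Int ~ Int
  unify Int ~ Int
  unify Int ~ Int
  unify Int ~ Int
  unify Int ~ Int
  unify Int ~ Int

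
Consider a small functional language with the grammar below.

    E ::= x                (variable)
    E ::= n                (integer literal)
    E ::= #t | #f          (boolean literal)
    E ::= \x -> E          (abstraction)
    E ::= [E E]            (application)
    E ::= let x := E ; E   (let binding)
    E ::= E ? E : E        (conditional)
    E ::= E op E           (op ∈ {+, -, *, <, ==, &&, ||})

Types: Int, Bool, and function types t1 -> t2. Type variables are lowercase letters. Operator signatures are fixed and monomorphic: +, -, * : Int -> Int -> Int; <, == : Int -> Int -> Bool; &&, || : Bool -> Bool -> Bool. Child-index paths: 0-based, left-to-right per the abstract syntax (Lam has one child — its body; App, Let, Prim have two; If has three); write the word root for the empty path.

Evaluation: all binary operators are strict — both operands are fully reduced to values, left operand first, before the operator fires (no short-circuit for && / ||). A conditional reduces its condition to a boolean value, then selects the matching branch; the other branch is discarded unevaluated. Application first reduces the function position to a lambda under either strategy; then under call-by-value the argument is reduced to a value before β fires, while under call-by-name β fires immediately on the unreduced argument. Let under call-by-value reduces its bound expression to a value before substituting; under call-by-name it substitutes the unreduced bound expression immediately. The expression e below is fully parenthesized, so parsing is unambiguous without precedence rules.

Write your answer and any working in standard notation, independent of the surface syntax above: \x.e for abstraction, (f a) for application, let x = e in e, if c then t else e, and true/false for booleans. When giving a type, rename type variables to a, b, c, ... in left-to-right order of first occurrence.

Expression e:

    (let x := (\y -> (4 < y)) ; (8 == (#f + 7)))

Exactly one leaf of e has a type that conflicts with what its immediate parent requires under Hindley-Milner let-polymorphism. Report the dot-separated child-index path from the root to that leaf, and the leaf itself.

Working:
  unify Int ~ Int
y : a
  unify a ~ Int
\y._ : Int -> Bool
let x : Int -> Bool
  unify Int ~ Int
  unify Bool ~ Int
  FAIL: mismatch Bool ~ Int

Answer: 1.1.0 : false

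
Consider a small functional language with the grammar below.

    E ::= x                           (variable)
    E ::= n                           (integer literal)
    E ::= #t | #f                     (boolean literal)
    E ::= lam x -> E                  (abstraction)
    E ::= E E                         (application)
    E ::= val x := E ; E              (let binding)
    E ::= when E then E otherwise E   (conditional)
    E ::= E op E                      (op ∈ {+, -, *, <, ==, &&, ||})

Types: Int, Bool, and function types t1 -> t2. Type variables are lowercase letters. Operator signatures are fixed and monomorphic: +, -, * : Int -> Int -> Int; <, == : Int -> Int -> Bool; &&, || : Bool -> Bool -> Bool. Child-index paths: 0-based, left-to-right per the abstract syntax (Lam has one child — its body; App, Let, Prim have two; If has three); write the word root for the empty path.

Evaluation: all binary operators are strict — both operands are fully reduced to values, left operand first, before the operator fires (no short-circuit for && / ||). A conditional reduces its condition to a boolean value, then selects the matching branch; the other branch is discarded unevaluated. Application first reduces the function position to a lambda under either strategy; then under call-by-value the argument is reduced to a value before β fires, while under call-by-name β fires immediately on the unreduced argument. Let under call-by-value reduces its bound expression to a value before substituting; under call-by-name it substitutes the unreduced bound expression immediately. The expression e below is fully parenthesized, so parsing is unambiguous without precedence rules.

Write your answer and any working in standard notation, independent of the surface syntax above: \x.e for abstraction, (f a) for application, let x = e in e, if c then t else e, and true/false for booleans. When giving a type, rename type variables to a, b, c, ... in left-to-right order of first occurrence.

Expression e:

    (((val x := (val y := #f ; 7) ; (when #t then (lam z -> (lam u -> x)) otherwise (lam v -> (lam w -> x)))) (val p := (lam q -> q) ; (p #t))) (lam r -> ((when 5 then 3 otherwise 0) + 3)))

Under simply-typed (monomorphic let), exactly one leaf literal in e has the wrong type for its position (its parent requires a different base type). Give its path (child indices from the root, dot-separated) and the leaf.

Trace:
let y : Bool
let x : Int
  unify Bool ~ Bool
x : Int
\u._ : b -> Int
\z._ : a -> b -> Int
x : Int
\w._ : d -> Int
\v._ : c -> d -> Int
  unify a -> b -> Int ~ c -> d -> Int
  unify a ~ c
  unify b -> Int ~ d -> Int
  unify b ~ d
  unify Int ~ Int
q : e
\q._ : e -> e
let p : e -> e
p : e -> e
  unify e -> e ~ Bool -> f
  unify e ~ Bool
  unify Bool ~ f
_ _ : Bool
  unify c -> d -> Int ~ Bool -> g
  unify c ~ Bool
  unify d -> Int ~ g
_ _ : d -> Int
  unify Int ~ Bool
  FAIL: mismatch Int ~ Bool

Answer: 1.0.0.0 : 5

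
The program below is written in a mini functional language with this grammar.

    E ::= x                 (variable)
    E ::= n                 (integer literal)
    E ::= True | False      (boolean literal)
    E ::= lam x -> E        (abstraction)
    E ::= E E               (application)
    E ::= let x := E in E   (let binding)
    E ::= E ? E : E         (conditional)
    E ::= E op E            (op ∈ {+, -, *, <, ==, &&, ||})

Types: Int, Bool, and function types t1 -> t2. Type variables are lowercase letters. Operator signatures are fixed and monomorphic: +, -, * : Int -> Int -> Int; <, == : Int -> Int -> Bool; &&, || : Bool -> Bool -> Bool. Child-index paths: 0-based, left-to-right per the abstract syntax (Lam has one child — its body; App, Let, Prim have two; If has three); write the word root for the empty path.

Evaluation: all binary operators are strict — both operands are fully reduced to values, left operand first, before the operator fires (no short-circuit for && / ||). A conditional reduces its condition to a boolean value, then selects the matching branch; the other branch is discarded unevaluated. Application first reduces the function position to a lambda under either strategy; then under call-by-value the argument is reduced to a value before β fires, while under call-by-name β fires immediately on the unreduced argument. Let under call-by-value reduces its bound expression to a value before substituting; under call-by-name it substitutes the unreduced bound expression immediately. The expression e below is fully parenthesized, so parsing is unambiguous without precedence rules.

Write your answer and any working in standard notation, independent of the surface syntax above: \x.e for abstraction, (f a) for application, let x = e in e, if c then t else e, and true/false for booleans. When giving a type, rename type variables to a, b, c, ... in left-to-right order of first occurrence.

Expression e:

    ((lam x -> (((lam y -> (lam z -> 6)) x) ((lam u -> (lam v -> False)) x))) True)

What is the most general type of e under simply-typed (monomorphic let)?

Answer: Int

Working:
\z._ : c -> Int
\y._ : b -> c -> Int
x : a
  unify b -> c -> Int ~ a -> d
  unify b ~ a
  unify c -> Int ~ d
_ _ : c -> Int
\v._ : f -> Bool
\u._ : e -> f -> Bool
x : a
  unify e -> f -> Bool ~ a -> g
  unify e ~ a
  unify f -> Bool ~ g
_ _ : f -> Bool
  unify c -> Int ~ (f -> Bool) -> h
  unify c ~ f -> Bool
  unify Int ~ h
_ _ : Int
\x._ : a -> Int
  unify a -> Int ~ Bool -> i
  unify a ~ Bool
  unify Int ~ i
_ _ : Int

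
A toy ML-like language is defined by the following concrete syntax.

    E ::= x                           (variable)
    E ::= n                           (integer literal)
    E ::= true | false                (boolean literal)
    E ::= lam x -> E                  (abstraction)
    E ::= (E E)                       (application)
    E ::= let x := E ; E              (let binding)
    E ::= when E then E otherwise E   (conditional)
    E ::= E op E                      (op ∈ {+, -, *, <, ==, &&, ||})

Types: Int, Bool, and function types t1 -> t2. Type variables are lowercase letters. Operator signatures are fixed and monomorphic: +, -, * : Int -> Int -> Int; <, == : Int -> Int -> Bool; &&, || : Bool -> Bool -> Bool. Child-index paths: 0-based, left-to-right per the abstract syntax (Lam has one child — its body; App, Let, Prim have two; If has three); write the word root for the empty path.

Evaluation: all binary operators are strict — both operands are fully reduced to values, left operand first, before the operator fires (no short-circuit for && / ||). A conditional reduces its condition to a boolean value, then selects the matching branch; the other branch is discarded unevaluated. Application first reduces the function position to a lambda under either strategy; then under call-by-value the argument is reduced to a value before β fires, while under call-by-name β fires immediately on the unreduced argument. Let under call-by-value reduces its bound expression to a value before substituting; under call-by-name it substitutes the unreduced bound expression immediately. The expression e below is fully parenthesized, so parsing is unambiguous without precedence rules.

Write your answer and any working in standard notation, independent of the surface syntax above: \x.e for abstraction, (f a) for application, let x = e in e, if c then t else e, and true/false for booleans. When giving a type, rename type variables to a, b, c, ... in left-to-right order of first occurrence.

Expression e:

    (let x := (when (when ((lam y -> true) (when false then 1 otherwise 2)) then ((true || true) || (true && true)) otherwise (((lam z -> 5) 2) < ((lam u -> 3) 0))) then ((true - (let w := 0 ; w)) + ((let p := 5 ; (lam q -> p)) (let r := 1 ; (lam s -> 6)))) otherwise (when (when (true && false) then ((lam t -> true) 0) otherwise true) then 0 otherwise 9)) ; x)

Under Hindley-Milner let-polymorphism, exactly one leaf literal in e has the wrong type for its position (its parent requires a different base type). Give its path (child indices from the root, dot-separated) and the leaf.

Answer: 0.1.0.0 : true

Working:
\y._ : a -> Bool
  unify Bool ~ Bool
  unify Int ~ Int
  unify a -> Bool ~ Int -> b
  unify a ~ Int
  unify Bool ~ b
_ _ : Bool
  unify Bool ~ Bool
  unify Bool ~ Bool
  unify Bool ~ Bool
  unify Bool ~ Bool
  unify Bool ~ Bool
  unify Bool ~ Bool
  unify Bool ~ Bool
\z._ : c -> Int
  unify c -> Int ~ Int -> d
  unify c ~ Int
  unify Int ~ d
_ _ : Int
  unify Int ~ Int
\u._ : e -> Int
  unify e -> Int ~ Int -> f
  unify e ~ Int
  unify Int ~ f
_ _ : Int
  unify Int ~ Int
  unify Bool ~ Bool
  unify Bool ~ Bool
  unify Bool ~ Int
  FAIL: mismatch Bool ~ Int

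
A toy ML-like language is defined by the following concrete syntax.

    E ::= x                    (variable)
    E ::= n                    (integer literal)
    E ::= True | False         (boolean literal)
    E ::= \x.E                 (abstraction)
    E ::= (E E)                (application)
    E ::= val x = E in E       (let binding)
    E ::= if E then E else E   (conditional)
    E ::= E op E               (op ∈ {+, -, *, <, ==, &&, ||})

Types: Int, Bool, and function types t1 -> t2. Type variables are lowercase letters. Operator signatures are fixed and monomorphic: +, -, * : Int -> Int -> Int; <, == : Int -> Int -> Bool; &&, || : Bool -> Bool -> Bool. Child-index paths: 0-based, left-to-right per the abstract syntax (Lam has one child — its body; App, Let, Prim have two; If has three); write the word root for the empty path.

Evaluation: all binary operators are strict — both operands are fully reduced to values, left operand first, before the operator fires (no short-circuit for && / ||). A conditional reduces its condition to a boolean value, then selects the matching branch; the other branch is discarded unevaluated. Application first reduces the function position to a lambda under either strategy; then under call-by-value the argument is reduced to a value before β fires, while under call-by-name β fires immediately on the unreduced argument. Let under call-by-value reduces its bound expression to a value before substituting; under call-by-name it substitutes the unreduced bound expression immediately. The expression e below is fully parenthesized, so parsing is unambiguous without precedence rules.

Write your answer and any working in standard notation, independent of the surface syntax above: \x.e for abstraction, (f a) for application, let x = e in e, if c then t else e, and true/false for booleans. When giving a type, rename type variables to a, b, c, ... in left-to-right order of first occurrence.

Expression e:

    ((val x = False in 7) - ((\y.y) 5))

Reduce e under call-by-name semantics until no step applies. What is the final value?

Trace:
step 0: ((let x = false in 7) - ((\y.y) 5))
step 1: [let@0] (7 - ((\y.y) 5))
step 2: [beta@1] (7 - 5)
step 3: [delta@root] 2

Answer: 2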